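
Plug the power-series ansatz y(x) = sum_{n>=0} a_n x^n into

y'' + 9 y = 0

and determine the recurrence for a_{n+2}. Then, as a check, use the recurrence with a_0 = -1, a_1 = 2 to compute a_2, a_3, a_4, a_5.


Substitute y = sum_n a_n x^n into y'' + (const) y = 0.
y''(x) = sum_{n>=0} (n+2)(n+1) a_{n+2} x^n.
The ODE becomes sum_n [(n+2)(n+1) a_{n+2} + 9 a_n] x^n = 0.
Setting each coefficient to zero gives the recurrence:
  (n+2)(n+1) a_{n+2} + 9 a_n = 0,
  a_{n+2} = -9 / ((n+1)(n+2)) a_n.

Check with a_0 = -1, a_1 = 2 (apply the recurrence for n = 0, 1, 2, 3): a_0 = -1, a_1 = 2, a_2 = 9/2, a_3 = -3, a_4 = -27/8, a_5 = 27/20.

a_{n+2} = -9/((n+1)(n+2)) * a_n; check: a_0 = -1, a_1 = 2, a_2 = 9/2, a_3 = -3, a_4 = -27/8, a_5 = 27/20


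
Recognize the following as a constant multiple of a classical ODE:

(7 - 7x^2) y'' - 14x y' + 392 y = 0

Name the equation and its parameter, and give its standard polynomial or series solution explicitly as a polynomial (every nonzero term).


All three coefficients share the factor 7; dividing through by 7 gives  (1 - x^2) y'' - 2x y' + 56 y = 0.
This matches the Legendre equation (1 - x^2) y'' - 2x y' + n(n+1) y = 0 (note the -2x y' term) with n(n+1) = 56, so n = 7; the polynomial solution is P_7(x).
With y = sum_k a_k x^k, matching x^k gives (k+2)(k+1) a_{k+2} = [k(k+1) - n(n+1)] a_k = (k - 7)(k + 8) a_k. The right side vanishes at k = 7, so the series with the parity of 7 terminates at degree 7.
Standard normalization (P_n(1) = 1): leading coefficient (2n)!/(2^n (n!)^2) = 87178291200/(128*25401600) = 429/16, so a_7 = 429/16. Work downward with a_k = (k+1)(k+2) a_{k+2} / ((k - 7)(k + 8)):
  a_5 = (6)(7)(429/16) / ((5 - 7)(5 + 8)) = (9009/8)/(-26) = -693/16
  a_3 = (4)(5)(-693/16) / ((3 - 7)(3 + 8)) = (-3465/4)/(-44) = 315/16
  a_1 = (2)(3)(315/16) / ((1 - 7)(1 + 8)) = (945/8)/(-54) = -35/16
Hence P_7(x) = 429 x^7/16 - 693 x^5/16 + 315 x^3/16 - 35 x/16.

P_7(x); series = 429 x^7/16 - 693 x^5/16 + 315 x^3/16 - 35 x/16


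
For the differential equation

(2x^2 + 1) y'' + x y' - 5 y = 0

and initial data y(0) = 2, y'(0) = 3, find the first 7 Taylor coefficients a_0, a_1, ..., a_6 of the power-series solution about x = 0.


Ansatz: y(x) = sum_{n>=0} a_n x^n, so y'(x) = sum_{n>=1} n a_n x^(n-1) and y''(x) = sum_{n>=2} n(n-1) a_n x^(n-2).
Substitute into P(x) y'' + Q(x) y' + R(x) y = 0 with P(x) = 2x^2 + 1, Q(x) = x, R(x) = -5, and match powers of x.
Initial conditions: a_0 = 2, a_1 = 3.
Setting the coefficient of each power of x to zero and solving order by order (substituting the coefficients already found):
  x^0: 2 a_2 - 5 a_0 = 0  ->  2 a_2 = 5 a_0 = 10  ->  a_2 = 5
  x^1: 6 a_3 - 4 a_1 = 0  ->  6 a_3 = 4 a_1 = 12  ->  a_3 = 2
  x^2: 12 a_4 + a_2 = 0  ->  12 a_4 = -a_2 = -5  ->  a_4 = -5/12
  x^3: 20 a_5 + 10 a_3 = 0  ->  20 a_5 = -10 a_3 = -20  ->  a_5 = -1
  x^4: 30 a_6 + 23 a_4 = 0  ->  30 a_6 = -23 a_4 = 115/12  ->  a_6 = 23/72
Truncated series: y(x) = 2 + 3 x + 5 x^2 + 2 x^3 - (5/12) x^4 - x^5 + (23/72) x^6 + O(x^7).

a_0 = 2; a_1 = 3; a_2 = 5; a_3 = 2; a_4 = -5/12; a_5 = -1; a_6 = 23/72


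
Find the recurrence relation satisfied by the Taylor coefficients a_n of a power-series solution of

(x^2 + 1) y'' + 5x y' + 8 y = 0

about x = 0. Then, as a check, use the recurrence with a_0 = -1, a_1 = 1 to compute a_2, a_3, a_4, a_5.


Substitute y = sum_n a_n x^n.
(1 + 1 x^2) y'' contributes (n+2)(n+1) a_{n+2} + n(n-1) a_n at x^n.
5 x y'(x) contributes 5 n a_n at x^n.
8 y(x) contributes 8 a_n at x^n.
Matching x^n: (n+2)(n+1) a_{n+2} + (n(n-1) + 5 n + 8) a_n = 0.
Thus a_{n+2} = (-n(n-1) - 5 n - 8) / ((n+1)(n+2)) * a_n.

Check with a_0 = -1, a_1 = 1 (apply the recurrence for n = 0, 1, 2, 3): a_0 = -1, a_1 = 1, a_2 = 4, a_3 = -13/6, a_4 = -20/3, a_5 = 377/120.

a_(n+2) = (-n(n-1) - 5 n - 8) / ((n+1)(n+2)) * a_n; check: a_0 = -1, a_1 = 1, a_2 = 4, a_3 = -13/6, a_4 = -20/3, a_5 = 377/120


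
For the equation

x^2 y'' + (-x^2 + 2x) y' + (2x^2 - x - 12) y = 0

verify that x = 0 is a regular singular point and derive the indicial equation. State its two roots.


Divide by x^2 to reach normal form y'' + P_1(x) y' + P_2(x) y = 0 with P_1(x) = -1 + 2/x and P_2(x) = 2 - 1/x - 12/x^2.
x = 0 is a singular point because the y'-coefficient -1 + 2/x has a pole at x = 0 and the y-coefficient 2 - 1/x - 12/x^2 has a pole at x = 0.
It is a regular singular point because x P_1(x) = p(x) = 2 - x and x^2 P_2(x) = q(x) = 2x^2 - x - 12 are polynomials, hence analytic at x = 0.
p(0) = 2,  q(0) = -12.
Indicial equation: r(r-1) + p(0) r + q(0) = 0, i.e. r^2 + (p(0) - 1) r + q(0) = 0, i.e. r^2 + 1 r - 12 = 0.
Discriminant: (1)^2 - 4(-12) = 49, so r = (-1 ± 7)/2.
Solving: r_1 = 3, r_2 = -4.

indicial: r^2 + 1 r - 12 = 0; roots r_1 = 3, r_2 = -4


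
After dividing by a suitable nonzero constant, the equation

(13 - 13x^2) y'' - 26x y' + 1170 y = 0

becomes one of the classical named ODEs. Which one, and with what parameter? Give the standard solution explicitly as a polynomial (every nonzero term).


All three coefficients share the factor 13; dividing through by 13 gives  (1 - x^2) y'' - 2x y' + 90 y = 0.
This matches the Legendre equation (1 - x^2) y'' - 2x y' + n(n+1) y = 0 (note the -2x y' term) with n(n+1) = 90, so n = 9; the polynomial solution is P_9(x).
With y = sum_k a_k x^k, matching x^k gives (k+2)(k+1) a_{k+2} = [k(k+1) - n(n+1)] a_k = (k - 9)(k + 10) a_k. The right side vanishes at k = 9, so the series with the parity of 9 terminates at degree 9.
Standard normalization (P_n(1) = 1): leading coefficient (2n)!/(2^n (n!)^2) = 6402373705728000/(512*131681894400) = 12155/128, so a_9 = 12155/128. Work downward with a_k = (k+1)(k+2) a_{k+2} / ((k - 9)(k + 10)):
  a_7 = (8)(9)(12155/128) / ((7 - 9)(7 + 10)) = (109395/16)/(-34) = -6435/32
  a_5 = (6)(7)(-6435/32) / ((5 - 9)(5 + 10)) = (-135135/16)/(-60) = 9009/64
  a_3 = (4)(5)(9009/64) / ((3 - 9)(3 + 10)) = (45045/16)/(-78) = -1155/32
  a_1 = (2)(3)(-1155/32) / ((1 - 9)(1 + 10)) = (-3465/16)/(-88) = 315/128
Hence P_9(x) = 12155 x^9/128 - 6435 x^7/32 + 9009 x^5/64 - 1155 x^3/32 + 315 x/128.

P_9(x); series = 12155 x^9/128 - 6435 x^7/32 + 9009 x^5/64 - 1155 x^3/32 + 315 x/128


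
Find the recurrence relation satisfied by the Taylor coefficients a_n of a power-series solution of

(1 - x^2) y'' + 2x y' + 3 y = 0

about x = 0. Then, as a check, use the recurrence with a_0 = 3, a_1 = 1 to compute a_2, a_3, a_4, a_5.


Substitute y = sum_n a_n x^n.
(1 - 1 x^2) y'' contributes (n+2)(n+1) a_{n+2} - n(n-1) a_n at x^n.
2 x y'(x) contributes 2 n a_n at x^n.
3 y(x) contributes 3 a_n at x^n.
Matching x^n: (n+2)(n+1) a_{n+2} + (-n(n-1) + 2 n + 3) a_n = 0.
Thus a_{n+2} = (n(n-1) - 2 n - 3) / ((n+1)(n+2)) * a_n.

Check with a_0 = 3, a_1 = 1 (apply the recurrence for n = 0, 1, 2, 3): a_0 = 3, a_1 = 1, a_2 = -9/2, a_3 = -5/6, a_4 = 15/8, a_5 = 1/8.

a_(n+2) = (n(n-1) - 2 n - 3) / ((n+1)(n+2)) * a_n; check: a_0 = 3, a_1 = 1, a_2 = -9/2, a_3 = -5/6, a_4 = 15/8, a_5 = 1/8


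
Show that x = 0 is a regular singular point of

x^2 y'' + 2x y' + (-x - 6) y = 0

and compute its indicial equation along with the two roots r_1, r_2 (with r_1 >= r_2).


Divide by x^2 to reach normal form y'' + P_1(x) y' + P_2(x) y = 0 with P_1(x) = 2/x and P_2(x) = -1/x - 6/x^2.
x = 0 is a singular point because the y'-coefficient 2/x has a pole at x = 0 and the y-coefficient -1/x - 6/x^2 has a pole at x = 0.
It is a regular singular point because x P_1(x) = p(x) = 2 and x^2 P_2(x) = q(x) = -x - 6 are polynomials, hence analytic at x = 0.
p(0) = 2,  q(0) = -6.
Indicial equation: r(r-1) + p(0) r + q(0) = 0, i.e. r^2 + (p(0) - 1) r + q(0) = 0, i.e. r^2 + 1 r - 6 = 0.
Discriminant: (1)^2 - 4(-6) = 25, so r = (-1 ± 5)/2.
Solving: r_1 = 2, r_2 = -3.

indicial: r^2 + 1 r - 6 = 0; roots r_1 = 2, r_2 = -3


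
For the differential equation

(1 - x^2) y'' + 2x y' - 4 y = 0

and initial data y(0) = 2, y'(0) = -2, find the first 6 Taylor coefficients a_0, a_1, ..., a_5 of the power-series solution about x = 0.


Ansatz: y(x) = sum_{n>=0} a_n x^n, so y'(x) = sum_{n>=1} n a_n x^(n-1) and y''(x) = sum_{n>=2} n(n-1) a_n x^(n-2).
Substitute into P(x) y'' + Q(x) y' + R(x) y = 0 with P(x) = 1 - x^2, Q(x) = 2x, R(x) = -4, and match powers of x.
Initial conditions: a_0 = 2, a_1 = -2.
Setting the coefficient of each power of x to zero and solving order by order (substituting the coefficients already found):
  x^0: 2 a_2 - 4 a_0 = 0  ->  2 a_2 = 4 a_0 = 8  ->  a_2 = 4
  x^1: 6 a_3 - 2 a_1 = 0  ->  6 a_3 = 2 a_1 = -4  ->  a_3 = -2/3
  x^2: 12 a_4 - 2 a_2 = 0  ->  12 a_4 = 2 a_2 = 8  ->  a_4 = 2/3
  x^3: 20 a_5 - 4 a_3 = 0  ->  20 a_5 = 4 a_3 = -8/3  ->  a_5 = -2/15
Truncated series: y(x) = 2 - 2 x + 4 x^2 - (2/3) x^3 + (2/3) x^4 - (2/15) x^5 + O(x^6).

a_0 = 2; a_1 = -2; a_2 = 4; a_3 = -2/3; a_4 = 2/3; a_5 = -2/15


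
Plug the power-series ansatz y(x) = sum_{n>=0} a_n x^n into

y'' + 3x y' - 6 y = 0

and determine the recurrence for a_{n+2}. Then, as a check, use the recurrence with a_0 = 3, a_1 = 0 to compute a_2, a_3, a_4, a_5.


Substitute y = sum_n a_n x^n.
y''(x) has coefficient (n+2)(n+1) a_{n+2} at x^n;
3 x y'(x) has coefficient 3 n a_n at x^n (shift);
-6 y(x) has coefficient -6 a_n at x^n.
Matching x^n: (n+2)(n+1) a_{n+2} + (3n - 6) a_n = 0.
Thus a_{n+2} = (-3n + 6) / ((n+1)(n+2)) * a_n.

Check with a_0 = 3, a_1 = 0 (apply the recurrence for n = 0, 1, 2, 3): a_0 = 3, a_1 = 0, a_2 = 9, a_3 = 0, a_4 = 0, a_5 = 0.

a_(n+2) = (-3n + 6) / ((n+1)(n+2)) * a_n; check: a_0 = 3, a_1 = 0, a_2 = 9, a_3 = 0, a_4 = 0, a_5 = 0


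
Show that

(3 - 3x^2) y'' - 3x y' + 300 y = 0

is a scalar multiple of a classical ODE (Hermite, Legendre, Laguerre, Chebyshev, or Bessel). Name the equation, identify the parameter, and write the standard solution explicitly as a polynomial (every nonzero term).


All three coefficients share the factor 3; dividing through by 3 gives  (1 - x^2) y'' - x y' + 100 y = 0.
This matches the Chebyshev equation (1 - x^2) y'' - x y' + n^2 y = 0 (note the -x y' term, not -2x y') with n^2 = 100, so n = 10; the polynomial solution is T_10(x).
With y = sum_k a_k x^k, matching x^k gives (k+2)(k+1) a_{k+2} = (k^2 - n^2) a_k = (k - 10)(k + 10) a_k. The right side vanishes at k = 10, so the series with the parity of 10 terminates at degree 10.
Standard normalization: leading coefficient of T_n is 2^(n-1), so a_10 = 2^9 = 512. Work downward with a_k = (k+1)(k+2) a_{k+2} / ((k - 10)(k + 10)):
  a_8 = (9)(10)(512) / ((8 - 10)(8 + 10)) = 46080/(-36) = -1280
  a_6 = (7)(8)(-1280) / ((6 - 10)(6 + 10)) = -71680/(-64) = 1120
  a_4 = (5)(6)(1120) / ((4 - 10)(4 + 10)) = 33600/(-84) = -400
  a_2 = (3)(4)(-400) / ((2 - 10)(2 + 10)) = -4800/(-96) = 50
  a_0 = (1)(2)(50) / ((0 - 10)(0 + 10)) = 100/(-100) = -1
Hence T_10(x) = 512 x^10 - 1280 x^8 + 1120 x^6 - 400 x^4 + 50 x^2 - 1.

T_10(x); series = 512 x^10 - 1280 x^8 + 1120 x^6 - 400 x^4 + 50 x^2 - 1


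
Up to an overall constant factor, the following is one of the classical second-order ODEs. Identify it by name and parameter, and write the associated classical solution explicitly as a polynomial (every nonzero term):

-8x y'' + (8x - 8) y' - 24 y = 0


All three coefficients share the factor -8; dividing through by -8 gives  x y'' + (1 - x) y' + 3 y = 0.
This matches the Laguerre equation x y'' + (1 - x) y' + n y = 0 with n = 3; the polynomial solution is L_3(x).
With y = sum_k a_k x^k, matching x^k gives (k+1)k a_{k+1} + (k+1) a_{k+1} - k a_k + n a_k = 0, i.e. (k+1)^2 a_{k+1} = (k - n) a_k = (k - 3) a_k. The right side vanishes at k = 3, so the series terminates at degree 3.
Standard normalization L_n(0) = 1 gives a_0 = 1. Work upward with a_{k+1} = (k - 3) a_k / (k+1)^2:
  a_1 = (0 - 3)(1) / 1^2 = -3/1 = -3
  a_2 = (1 - 3)(-3) / 2^2 = 6/4 = 3/2
  a_3 = (2 - 3)(3/2) / 3^2 = (-3/2)/9 = -1/6
Hence L_3(x) = -x^3/6 + 3 x^2/2 - 3 x + 1.

L_3(x); series = -x^3/6 + 3 x^2/2 - 3 x + 1


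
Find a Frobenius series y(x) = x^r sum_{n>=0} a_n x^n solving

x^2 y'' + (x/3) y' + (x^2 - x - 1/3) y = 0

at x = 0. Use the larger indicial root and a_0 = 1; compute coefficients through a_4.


Write in Frobenius form y'' + (p(x)/x) y' + (q(x)/x^2) y = 0:
  p(x) = 1/3,  q(x) = x^2 - x - 1/3.
Indicial equation: r(r-1) + (1/3) r + (-1/3) = 0 -> roots r_1 = 1, r_2 = -1/3.
Take r = r_1 = 1. Let y(x) = x^r sum_{n>=0} a_n x^n with a_0 = 1.
Substitute y = x^r sum a_n x^n and match x^{r+n}. The recurrence is
  D(n) a_n - 1 a_{n-1} + 1 a_{n-2} = 0,  where D(n) = (r+n)(r+n-1) + (1/3)(r+n) + (-1/3).
  a_n = [1 a_{n-1} - 1 a_{n-2}] / D(n).
Since the indicial polynomial factors as (r - r_1)(r - r_2), D(n) = (r_1 + n - r_1)(r_1 + n - r_2) = n(n + 4/3).
Evaluating step by step (a_0 = 1):
  n = 1: D(1) = 1(1 + 4/3) = 7/3; numerator = 1(1) = 1; a_1 = (1)/(7/3) = 3/7
  n = 2: D(2) = 2(2 + 4/3) = 20/3; numerator = 1(3/7) - 1(1) = -4/7; a_2 = (-4/7)/(20/3) = -3/35
  n = 3: D(3) = 3(3 + 4/3) = 13; numerator = 1(-3/35) - 1(3/7) = -18/35; a_3 = (-18/35)/(13) = -18/455
  n = 4: D(4) = 4(4 + 4/3) = 64/3; numerator = 1(-18/455) - 1(-3/35) = 3/65; a_4 = (3/65)/(64/3) = 9/4160

r = 1; a_0 = 1; a_1 = 3/7; a_2 = -3/35; a_3 = -18/455; a_4 = 9/4160


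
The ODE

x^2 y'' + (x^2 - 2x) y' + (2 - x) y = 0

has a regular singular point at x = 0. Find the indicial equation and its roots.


Divide by x^2 to reach normal form y'' + P_1(x) y' + P_2(x) y = 0 with P_1(x) = 1 - 2/x and P_2(x) = -1/x + 2/x^2.
x = 0 is a singular point because the y'-coefficient 1 - 2/x has a pole at x = 0 and the y-coefficient -1/x + 2/x^2 has a pole at x = 0.
It is a regular singular point because x P_1(x) = p(x) = x - 2 and x^2 P_2(x) = q(x) = 2 - x are polynomials, hence analytic at x = 0.
p(0) = -2,  q(0) = 2.
Indicial equation: r(r-1) + p(0) r + q(0) = 0, i.e. r^2 + (p(0) - 1) r + q(0) = 0, i.e. r^2 - 3 r + 2 = 0.
Discriminant: (-3)^2 - 4(2) = 1, so r = (3 ± 1)/2.
Solving: r_1 = 2, r_2 = 1.

indicial: r^2 - 3 r + 2 = 0; roots r_1 = 2, r_2 = 1


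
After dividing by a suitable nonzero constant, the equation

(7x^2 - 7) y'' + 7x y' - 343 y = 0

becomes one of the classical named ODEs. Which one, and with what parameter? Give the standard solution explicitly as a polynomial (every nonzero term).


All three coefficients share the factor -7; dividing through by -7 gives  (1 - x^2) y'' - x y' + 49 y = 0.
This matches the Chebyshev equation (1 - x^2) y'' - x y' + n^2 y = 0 (note the -x y' term, not -2x y') with n^2 = 49, so n = 7; the polynomial solution is T_7(x).
With y = sum_k a_k x^k, matching x^k gives (k+2)(k+1) a_{k+2} = (k^2 - n^2) a_k = (k - 7)(k + 7) a_k. The right side vanishes at k = 7, so the series with the parity of 7 terminates at degree 7.
Standard normalization: leading coefficient of T_n is 2^(n-1), so a_7 = 2^6 = 64. Work downward with a_k = (k+1)(k+2) a_{k+2} / ((k - 7)(k + 7)):
  a_5 = (6)(7)(64) / ((5 - 7)(5 + 7)) = 2688/(-24) = -112
  a_3 = (4)(5)(-112) / ((3 - 7)(3 + 7)) = -2240/(-40) = 56
  a_1 = (2)(3)(56) / ((1 - 7)(1 + 7)) = 336/(-48) = -7
Hence T_7(x) = 64 x^7 - 112 x^5 + 56 x^3 - 7 x.

T_7(x); series = 64 x^7 - 112 x^5 + 56 x^3 - 7 x


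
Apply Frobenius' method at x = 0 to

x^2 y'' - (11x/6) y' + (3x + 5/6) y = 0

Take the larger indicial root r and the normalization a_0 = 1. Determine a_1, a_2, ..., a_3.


Write in Frobenius form y'' + (p(x)/x) y' + (q(x)/x^2) y = 0:
  p(x) = -11/6,  q(x) = 3x + 5/6.
Indicial equation: r(r-1) + (-11/6) r + (5/6) = 0 -> roots r_1 = 5/2, r_2 = 1/3.
Take r = r_1 = 5/2. Let y(x) = x^r sum_{n>=0} a_n x^n with a_0 = 1.
Substitute y = x^r sum a_n x^n and match x^{r+n}. The recurrence is
  D(n) a_n + 3 a_{n-1} = 0,  where D(n) = (r+n)(r+n-1) + (-11/6)(r+n) + (5/6).
  a_n = -3 / D(n) * a_{n-1}.
Since the indicial polynomial factors as (r - r_1)(r - r_2), D(n) = (r_1 + n - r_1)(r_1 + n - r_2) = n(n + 13/6).
Evaluating step by step (a_0 = 1):
  n = 1: D(1) = 1(1 + 13/6) = 19/6; numerator = -3(1) = -3; a_1 = (-3)/(19/6) = -18/19
  n = 2: D(2) = 2(2 + 13/6) = 25/3; numerator = -3(-18/19) = 54/19; a_2 = (54/19)/(25/3) = 162/475
  n = 3: D(3) = 3(3 + 13/6) = 31/2; numerator = -3(162/475) = -486/475; a_3 = (-486/475)/(31/2) = -972/14725

r = 5/2; a_0 = 1; a_1 = -18/19; a_2 = 162/475; a_3 = -972/14725


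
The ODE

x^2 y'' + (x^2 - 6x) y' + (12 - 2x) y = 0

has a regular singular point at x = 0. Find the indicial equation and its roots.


Divide by x^2 to reach normal form y'' + P_1(x) y' + P_2(x) y = 0 with P_1(x) = 1 - 6/x and P_2(x) = -2/x + 12/x^2.
x = 0 is a singular point because the y'-coefficient 1 - 6/x has a pole at x = 0 and the y-coefficient -2/x + 12/x^2 has a pole at x = 0.
It is a regular singular point because x P_1(x) = p(x) = x - 6 and x^2 P_2(x) = q(x) = 12 - 2x are polynomials, hence analytic at x = 0.
p(0) = -6,  q(0) = 12.
Indicial equation: r(r-1) + p(0) r + q(0) = 0, i.e. r^2 + (p(0) - 1) r + q(0) = 0, i.e. r^2 - 7 r + 12 = 0.
Discriminant: (-7)^2 - 4(12) = 1, so r = (7 ± 1)/2.
Solving: r_1 = 4, r_2 = 3.

indicial: r^2 - 7 r + 12 = 0; roots r_1 = 4, r_2 = 3


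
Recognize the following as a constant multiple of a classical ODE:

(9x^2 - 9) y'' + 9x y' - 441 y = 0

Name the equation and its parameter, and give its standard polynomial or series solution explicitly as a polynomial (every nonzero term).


All three coefficients share the factor -9; dividing through by -9 gives  (1 - x^2) y'' - x y' + 49 y = 0.
This matches the Chebyshev equation (1 - x^2) y'' - x y' + n^2 y = 0 (note the -x y' term, not -2x y') with n^2 = 49, so n = 7; the polynomial solution is T_7(x).
With y = sum_k a_k x^k, matching x^k gives (k+2)(k+1) a_{k+2} = (k^2 - n^2) a_k = (k - 7)(k + 7) a_k. The right side vanishes at k = 7, so the series with the parity of 7 terminates at degree 7.
Standard normalization: leading coefficient of T_n is 2^(n-1), so a_7 = 2^6 = 64. Work downward with a_k = (k+1)(k+2) a_{k+2} / ((k - 7)(k + 7)):
  a_5 = (6)(7)(64) / ((5 - 7)(5 + 7)) = 2688/(-24) = -112
  a_3 = (4)(5)(-112) / ((3 - 7)(3 + 7)) = -2240/(-40) = 56
  a_1 = (2)(3)(56) / ((1 - 7)(1 + 7)) = 336/(-48) = -7
Hence T_7(x) = 64 x^7 - 112 x^5 + 56 x^3 - 7 x.

T_7(x); series = 64 x^7 - 112 x^5 + 56 x^3 - 7 x


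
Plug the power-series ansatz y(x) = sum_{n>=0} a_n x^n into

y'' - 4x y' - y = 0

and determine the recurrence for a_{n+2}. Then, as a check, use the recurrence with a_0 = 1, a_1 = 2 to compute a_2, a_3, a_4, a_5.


Substitute y = sum_n a_n x^n.
y''(x) has coefficient (n+2)(n+1) a_{n+2} at x^n;
-4 x y'(x) has coefficient -4 n a_n at x^n (shift);
-y(x) has coefficient -1 a_n at x^n.
Matching x^n: (n+2)(n+1) a_{n+2} + (-4n - 1) a_n = 0.
Thus a_{n+2} = (4n + 1) / ((n+1)(n+2)) * a_n.

Check with a_0 = 1, a_1 = 2 (apply the recurrence for n = 0, 1, 2, 3): a_0 = 1, a_1 = 2, a_2 = 1/2, a_3 = 5/3, a_4 = 3/8, a_5 = 13/12.

a_(n+2) = (4n + 1) / ((n+1)(n+2)) * a_n; check: a_0 = 1, a_1 = 2, a_2 = 1/2, a_3 = 5/3, a_4 = 3/8, a_5 = 13/12


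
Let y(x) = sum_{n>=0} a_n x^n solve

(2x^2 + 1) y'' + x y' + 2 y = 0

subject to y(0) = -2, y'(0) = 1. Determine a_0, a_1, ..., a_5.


Ansatz: y(x) = sum_{n>=0} a_n x^n, so y'(x) = sum_{n>=1} n a_n x^(n-1) and y''(x) = sum_{n>=2} n(n-1) a_n x^(n-2).
Substitute into P(x) y'' + Q(x) y' + R(x) y = 0 with P(x) = 2x^2 + 1, Q(x) = x, R(x) = 2, and match powers of x.
Initial conditions: a_0 = -2, a_1 = 1.
Setting the coefficient of each power of x to zero and solving order by order (substituting the coefficients already found):
  x^0: 2 a_2 + 2 a_0 = 0  ->  2 a_2 = -2 a_0 = 4  ->  a_2 = 2
  x^1: 6 a_3 + 3 a_1 = 0  ->  6 a_3 = -3 a_1 = -3  ->  a_3 = -1/2
  x^2: 12 a_4 + 8 a_2 = 0  ->  12 a_4 = -8 a_2 = -16  ->  a_4 = -4/3
  x^3: 20 a_5 + 17 a_3 = 0  ->  20 a_5 = -17 a_3 = 17/2  ->  a_5 = 17/40
Truncated series: y(x) = -2 + x + 2 x^2 - (1/2) x^3 - (4/3) x^4 + (17/40) x^5 + O(x^6).

a_0 = -2; a_1 = 1; a_2 = 2; a_3 = -1/2; a_4 = -4/3; a_5 = 17/40


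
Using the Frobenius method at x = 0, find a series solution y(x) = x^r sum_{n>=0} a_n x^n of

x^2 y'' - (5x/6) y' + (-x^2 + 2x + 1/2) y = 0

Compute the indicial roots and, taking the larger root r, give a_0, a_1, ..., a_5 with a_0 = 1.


Write in Frobenius form y'' + (p(x)/x) y' + (q(x)/x^2) y = 0:
  p(x) = -5/6,  q(x) = -x^2 + 2x + 1/2.
Indicial equation: r(r-1) + (-5/6) r + (1/2) = 0 -> roots r_1 = 3/2, r_2 = 1/3.
Take r = r_1 = 3/2. Let y(x) = x^r sum_{n>=0} a_n x^n with a_0 = 1.
Substitute y = x^r sum a_n x^n and match x^{r+n}. The recurrence is
  D(n) a_n + 2 a_{n-1} - 1 a_{n-2} = 0,  where D(n) = (r+n)(r+n-1) + (-5/6)(r+n) + (1/2).
  a_n = [-2 a_{n-1} + 1 a_{n-2}] / D(n).
Since the indicial polynomial factors as (r - r_1)(r - r_2), D(n) = (r_1 + n - r_1)(r_1 + n - r_2) = n(n + 7/6).
Evaluating step by step (a_0 = 1):
  n = 1: D(1) = 1(1 + 7/6) = 13/6; numerator = -2(1) = -2; a_1 = (-2)/(13/6) = -12/13
  n = 2: D(2) = 2(2 + 7/6) = 19/3; numerator = -2(-12/13) + 1(1) = 37/13; a_2 = (37/13)/(19/3) = 111/247
  n = 3: D(3) = 3(3 + 7/6) = 25/2; numerator = -2(111/247) + 1(-12/13) = -450/247; a_3 = (-450/247)/(25/2) = -36/247
  n = 4: D(4) = 4(4 + 7/6) = 62/3; numerator = -2(-36/247) + 1(111/247) = 183/247; a_4 = (183/247)/(62/3) = 549/15314
  n = 5: D(5) = 5(5 + 7/6) = 185/6; numerator = -2(549/15314) + 1(-36/247) = -1665/7657; a_5 = (-1665/7657)/(185/6) = -54/7657

r = 3/2; a_0 = 1; a_1 = -12/13; a_2 = 111/247; a_3 = -36/247; a_4 = 549/15314; a_5 = -54/7657


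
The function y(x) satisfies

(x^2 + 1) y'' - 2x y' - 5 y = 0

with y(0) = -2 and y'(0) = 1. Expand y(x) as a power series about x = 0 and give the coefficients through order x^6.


Ansatz: y(x) = sum_{n>=0} a_n x^n, so y'(x) = sum_{n>=1} n a_n x^(n-1) and y''(x) = sum_{n>=2} n(n-1) a_n x^(n-2).
Substitute into P(x) y'' + Q(x) y' + R(x) y = 0 with P(x) = x^2 + 1, Q(x) = -2x, R(x) = -5, and match powers of x.
Initial conditions: a_0 = -2, a_1 = 1.
Setting the coefficient of each power of x to zero and solving order by order (substituting the coefficients already found):
  x^0: 2 a_2 - 5 a_0 = 0  ->  2 a_2 = 5 a_0 = -10  ->  a_2 = -5
  x^1: 6 a_3 - 7 a_1 = 0  ->  6 a_3 = 7 a_1 = 7  ->  a_3 = 7/6
  x^2: 12 a_4 - 7 a_2 = 0  ->  12 a_4 = 7 a_2 = -35  ->  a_4 = -35/12
  x^3: 20 a_5 - 5 a_3 = 0  ->  20 a_5 = 5 a_3 = 35/6  ->  a_5 = 7/24
  x^4: 30 a_6 - a_4 = 0  ->  30 a_6 = a_4 = -35/12  ->  a_6 = -7/72
Truncated series: y(x) = -2 + x - 5 x^2 + (7/6) x^3 - (35/12) x^4 + (7/24) x^5 - (7/72) x^6 + O(x^7).

a_0 = -2; a_1 = 1; a_2 = -5; a_3 = 7/6; a_4 = -35/12; a_5 = 7/24; a_6 = -7/72


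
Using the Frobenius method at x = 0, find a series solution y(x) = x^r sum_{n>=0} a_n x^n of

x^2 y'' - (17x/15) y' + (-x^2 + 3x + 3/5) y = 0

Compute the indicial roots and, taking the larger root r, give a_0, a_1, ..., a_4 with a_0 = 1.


Write in Frobenius form y'' + (p(x)/x) y' + (q(x)/x^2) y = 0:
  p(x) = -17/15,  q(x) = -x^2 + 3x + 3/5.
Indicial equation: r(r-1) + (-17/15) r + (3/5) = 0 -> roots r_1 = 9/5, r_2 = 1/3.
Take r = r_1 = 9/5. Let y(x) = x^r sum_{n>=0} a_n x^n with a_0 = 1.
Substitute y = x^r sum a_n x^n and match x^{r+n}. The recurrence is
  D(n) a_n + 3 a_{n-1} - 1 a_{n-2} = 0,  where D(n) = (r+n)(r+n-1) + (-17/15)(r+n) + (3/5).
  a_n = [-3 a_{n-1} + 1 a_{n-2}] / D(n).
Since the indicial polynomial factors as (r - r_1)(r - r_2), D(n) = (r_1 + n - r_1)(r_1 + n - r_2) = n(n + 22/15).
Evaluating step by step (a_0 = 1):
  n = 1: D(1) = 1(1 + 22/15) = 37/15; numerator = -3(1) = -3; a_1 = (-3)/(37/15) = -45/37
  n = 2: D(2) = 2(2 + 22/15) = 104/15; numerator = -3(-45/37) + 1(1) = 172/37; a_2 = (172/37)/(104/15) = 645/962
  n = 3: D(3) = 3(3 + 22/15) = 67/5; numerator = -3(645/962) + 1(-45/37) = -3105/962; a_3 = (-3105/962)/(67/5) = -15525/64454
  n = 4: D(4) = 4(4 + 22/15) = 328/15; numerator = -3(-15525/64454) + 1(645/962) = 44895/32227; a_4 = (44895/32227)/(328/15) = 16425/257816

r = 9/5; a_0 = 1; a_1 = -45/37; a_2 = 645/962; a_3 = -15525/64454; a_4 = 16425/257816


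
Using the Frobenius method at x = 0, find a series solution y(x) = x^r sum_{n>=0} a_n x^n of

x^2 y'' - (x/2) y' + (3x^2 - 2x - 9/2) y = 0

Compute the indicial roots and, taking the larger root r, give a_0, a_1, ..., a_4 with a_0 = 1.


Write in Frobenius form y'' + (p(x)/x) y' + (q(x)/x^2) y = 0:
  p(x) = -1/2,  q(x) = 3x^2 - 2x - 9/2.
Indicial equation: r(r-1) + (-1/2) r + (-9/2) = 0 -> roots r_1 = 3, r_2 = -3/2.
Take r = r_1 = 3. Let y(x) = x^r sum_{n>=0} a_n x^n with a_0 = 1.
Substitute y = x^r sum a_n x^n and match x^{r+n}. The recurrence is
  D(n) a_n - 2 a_{n-1} + 3 a_{n-2} = 0,  where D(n) = (r+n)(r+n-1) + (-1/2)(r+n) + (-9/2).
  a_n = [2 a_{n-1} - 3 a_{n-2}] / D(n).
Since the indicial polynomial factors as (r - r_1)(r - r_2), D(n) = (r_1 + n - r_1)(r_1 + n - r_2) = n(n + 9/2).
Evaluating step by step (a_0 = 1):
  n = 1: D(1) = 1(1 + 9/2) = 11/2; numerator = 2(1) = 2; a_1 = (2)/(11/2) = 4/11
  n = 2: D(2) = 2(2 + 9/2) = 13; numerator = 2(4/11) - 3(1) = -25/11; a_2 = (-25/11)/(13) = -25/143
  n = 3: D(3) = 3(3 + 9/2) = 45/2; numerator = 2(-25/143) - 3(4/11) = -206/143; a_3 = (-206/143)/(45/2) = -412/6435
  n = 4: D(4) = 4(4 + 9/2) = 34; numerator = 2(-412/6435) - 3(-25/143) = 2551/6435; a_4 = (2551/6435)/(34) = 2551/218790

r = 3; a_0 = 1; a_1 = 4/11; a_2 = -25/143; a_3 = -412/6435; a_4 = 2551/218790


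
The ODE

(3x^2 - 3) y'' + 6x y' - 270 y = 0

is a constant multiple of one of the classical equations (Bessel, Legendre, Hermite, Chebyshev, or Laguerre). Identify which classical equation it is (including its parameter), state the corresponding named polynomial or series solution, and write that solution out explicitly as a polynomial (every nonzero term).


All three coefficients share the factor -3; dividing through by -3 gives  (1 - x^2) y'' - 2x y' + 90 y = 0.
This matches the Legendre equation (1 - x^2) y'' - 2x y' + n(n+1) y = 0 (note the -2x y' term) with n(n+1) = 90, so n = 9; the polynomial solution is P_9(x).
With y = sum_k a_k x^k, matching x^k gives (k+2)(k+1) a_{k+2} = [k(k+1) - n(n+1)] a_k = (k - 9)(k + 10) a_k. The right side vanishes at k = 9, so the series with the parity of 9 terminates at degree 9.
Standard normalization (P_n(1) = 1): leading coefficient (2n)!/(2^n (n!)^2) = 6402373705728000/(512*131681894400) = 12155/128, so a_9 = 12155/128. Work downward with a_k = (k+1)(k+2) a_{k+2} / ((k - 9)(k + 10)):
  a_7 = (8)(9)(12155/128) / ((7 - 9)(7 + 10)) = (109395/16)/(-34) = -6435/32
  a_5 = (6)(7)(-6435/32) / ((5 - 9)(5 + 10)) = (-135135/16)/(-60) = 9009/64
  a_3 = (4)(5)(9009/64) / ((3 - 9)(3 + 10)) = (45045/16)/(-78) = -1155/32
  a_1 = (2)(3)(-1155/32) / ((1 - 9)(1 + 10)) = (-3465/16)/(-88) = 315/128
Hence P_9(x) = 12155 x^9/128 - 6435 x^7/32 + 9009 x^5/64 - 1155 x^3/32 + 315 x/128.

P_9(x); series = 12155 x^9/128 - 6435 x^7/32 + 9009 x^5/64 - 1155 x^3/32 + 315 x/128


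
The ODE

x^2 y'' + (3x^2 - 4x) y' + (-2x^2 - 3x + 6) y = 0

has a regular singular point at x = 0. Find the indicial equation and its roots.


Divide by x^2 to reach normal form y'' + P_1(x) y' + P_2(x) y = 0 with P_1(x) = 3 - 4/x and P_2(x) = -2 - 3/x + 6/x^2.
x = 0 is a singular point because the y'-coefficient 3 - 4/x has a pole at x = 0 and the y-coefficient -2 - 3/x + 6/x^2 has a pole at x = 0.
It is a regular singular point because x P_1(x) = p(x) = 3x - 4 and x^2 P_2(x) = q(x) = -2x^2 - 3x + 6 are polynomials, hence analytic at x = 0.
p(0) = -4,  q(0) = 6.
Indicial equation: r(r-1) + p(0) r + q(0) = 0, i.e. r^2 + (p(0) - 1) r + q(0) = 0, i.e. r^2 - 5 r + 6 = 0.
Discriminant: (-5)^2 - 4(6) = 1, so r = (5 ± 1)/2.
Solving: r_1 = 3, r_2 = 2.

indicial: r^2 - 5 r + 6 = 0; roots r_1 = 3, r_2 = 2


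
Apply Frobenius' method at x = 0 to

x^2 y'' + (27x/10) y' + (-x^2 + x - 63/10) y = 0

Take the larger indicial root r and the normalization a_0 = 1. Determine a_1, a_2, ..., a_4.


Write in Frobenius form y'' + (p(x)/x) y' + (q(x)/x^2) y = 0:
  p(x) = 27/10,  q(x) = -x^2 + x - 63/10.
Indicial equation: r(r-1) + (27/10) r + (-63/10) = 0 -> roots r_1 = 9/5, r_2 = -7/2.
Take r = r_1 = 9/5. Let y(x) = x^r sum_{n>=0} a_n x^n with a_0 = 1.
Substitute y = x^r sum a_n x^n and match x^{r+n}. The recurrence is
  D(n) a_n + 1 a_{n-1} - 1 a_{n-2} = 0,  where D(n) = (r+n)(r+n-1) + (27/10)(r+n) + (-63/10).
  a_n = [-1 a_{n-1} + 1 a_{n-2}] / D(n).
Since the indicial polynomial factors as (r - r_1)(r - r_2), D(n) = (r_1 + n - r_1)(r_1 + n - r_2) = n(n + 53/10).
Evaluating step by step (a_0 = 1):
  n = 1: D(1) = 1(1 + 53/10) = 63/10; numerator = -1(1) = -1; a_1 = (-1)/(63/10) = -10/63
  n = 2: D(2) = 2(2 + 53/10) = 73/5; numerator = -1(-10/63) + 1(1) = 73/63; a_2 = (73/63)/(73/5) = 5/63
  n = 3: D(3) = 3(3 + 53/10) = 249/10; numerator = -1(5/63) + 1(-10/63) = -5/21; a_3 = (-5/21)/(249/10) = -50/5229
  n = 4: D(4) = 4(4 + 53/10) = 186/5; numerator = -1(-50/5229) + 1(5/63) = 155/1743; a_4 = (155/1743)/(186/5) = 25/10458

r = 9/5; a_0 = 1; a_1 = -10/63; a_2 = 5/63; a_3 = -50/5229; a_4 = 25/10458


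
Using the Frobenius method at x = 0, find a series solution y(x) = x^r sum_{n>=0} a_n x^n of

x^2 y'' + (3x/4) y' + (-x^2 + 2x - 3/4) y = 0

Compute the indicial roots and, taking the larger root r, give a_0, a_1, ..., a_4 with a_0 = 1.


Write in Frobenius form y'' + (p(x)/x) y' + (q(x)/x^2) y = 0:
  p(x) = 3/4,  q(x) = -x^2 + 2x - 3/4.
Indicial equation: r(r-1) + (3/4) r + (-3/4) = 0 -> roots r_1 = 1, r_2 = -3/4.
Take r = r_1 = 1. Let y(x) = x^r sum_{n>=0} a_n x^n with a_0 = 1.
Substitute y = x^r sum a_n x^n and match x^{r+n}. The recurrence is
  D(n) a_n + 2 a_{n-1} - 1 a_{n-2} = 0,  where D(n) = (r+n)(r+n-1) + (3/4)(r+n) + (-3/4).
  a_n = [-2 a_{n-1} + 1 a_{n-2}] / D(n).
Since the indicial polynomial factors as (r - r_1)(r - r_2), D(n) = (r_1 + n - r_1)(r_1 + n - r_2) = n(n + 7/4).
Evaluating step by step (a_0 = 1):
  n = 1: D(1) = 1(1 + 7/4) = 11/4; numerator = -2(1) = -2; a_1 = (-2)/(11/4) = -8/11
  n = 2: D(2) = 2(2 + 7/4) = 15/2; numerator = -2(-8/11) + 1(1) = 27/11; a_2 = (27/11)/(15/2) = 18/55
  n = 3: D(3) = 3(3 + 7/4) = 57/4; numerator = -2(18/55) + 1(-8/11) = -76/55; a_3 = (-76/55)/(57/4) = -16/165
  n = 4: D(4) = 4(4 + 7/4) = 23; numerator = -2(-16/165) + 1(18/55) = 86/165; a_4 = (86/165)/(23) = 86/3795

r = 1; a_0 = 1; a_1 = -8/11; a_2 = 18/55; a_3 = -16/165; a_4 = 86/3795


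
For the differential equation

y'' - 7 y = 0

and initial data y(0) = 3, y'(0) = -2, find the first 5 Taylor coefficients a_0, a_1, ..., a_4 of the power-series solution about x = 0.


Ansatz: y(x) = sum_{n>=0} a_n x^n, so y'(x) = sum_{n>=1} n a_n x^(n-1) and y''(x) = sum_{n>=2} n(n-1) a_n x^(n-2).
Substitute into P(x) y'' + Q(x) y' + R(x) y = 0 with P(x) = 1, Q(x) = 0, R(x) = -7, and match powers of x.
Initial conditions: a_0 = 3, a_1 = -2.
Setting the coefficient of each power of x to zero and solving order by order (substituting the coefficients already found):
  x^0: 2 a_2 - 7 a_0 = 0  ->  2 a_2 = 7 a_0 = 21  ->  a_2 = 21/2
  x^1: 6 a_3 - 7 a_1 = 0  ->  6 a_3 = 7 a_1 = -14  ->  a_3 = -7/3
  x^2: 12 a_4 - 7 a_2 = 0  ->  12 a_4 = 7 a_2 = 147/2  ->  a_4 = 49/8
Truncated series: y(x) = 3 - 2 x + (21/2) x^2 - (7/3) x^3 + (49/8) x^4 + O(x^5).

a_0 = 3; a_1 = -2; a_2 = 21/2; a_3 = -7/3; a_4 = 49/8


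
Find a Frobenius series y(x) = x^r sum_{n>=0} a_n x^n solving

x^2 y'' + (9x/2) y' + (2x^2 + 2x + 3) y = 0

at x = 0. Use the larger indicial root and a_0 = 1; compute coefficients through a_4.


Write in Frobenius form y'' + (p(x)/x) y' + (q(x)/x^2) y = 0:
  p(x) = 9/2,  q(x) = 2x^2 + 2x + 3.
Indicial equation: r(r-1) + (9/2) r + (3) = 0 -> roots r_1 = -3/2, r_2 = -2.
Take r = r_1 = -3/2. Let y(x) = x^r sum_{n>=0} a_n x^n with a_0 = 1.
Substitute y = x^r sum a_n x^n and match x^{r+n}. The recurrence is
  D(n) a_n + 2 a_{n-1} + 2 a_{n-2} = 0,  where D(n) = (r+n)(r+n-1) + (9/2)(r+n) + (3).
  a_n = [-2 a_{n-1} - 2 a_{n-2}] / D(n).
Since the indicial polynomial factors as (r - r_1)(r - r_2), D(n) = (r_1 + n - r_1)(r_1 + n - r_2) = n(n + 1/2).
Evaluating step by step (a_0 = 1):
  n = 1: D(1) = 1(1 + 1/2) = 3/2; numerator = -2(1) = -2; a_1 = (-2)/(3/2) = -4/3
  n = 2: D(2) = 2(2 + 1/2) = 5; numerator = -2(-4/3) - 2(1) = 2/3; a_2 = (2/3)/(5) = 2/15
  n = 3: D(3) = 3(3 + 1/2) = 21/2; numerator = -2(2/15) - 2(-4/3) = 12/5; a_3 = (12/5)/(21/2) = 8/35
  n = 4: D(4) = 4(4 + 1/2) = 18; numerator = -2(8/35) - 2(2/15) = -76/105; a_4 = (-76/105)/(18) = -38/945

r = -3/2; a_0 = 1; a_1 = -4/3; a_2 = 2/15; a_3 = 8/35; a_4 = -38/945


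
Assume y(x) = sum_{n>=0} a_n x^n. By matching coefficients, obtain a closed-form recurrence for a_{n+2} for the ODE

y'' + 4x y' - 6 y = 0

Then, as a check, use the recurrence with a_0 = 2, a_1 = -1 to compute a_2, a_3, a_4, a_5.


Substitute y = sum_n a_n x^n.
y''(x) has coefficient (n+2)(n+1) a_{n+2} at x^n;
4 x y'(x) has coefficient 4 n a_n at x^n (shift);
-6 y(x) has coefficient -6 a_n at x^n.
Matching x^n: (n+2)(n+1) a_{n+2} + (4n - 6) a_n = 0.
Thus a_{n+2} = (-4n + 6) / ((n+1)(n+2)) * a_n.

Check with a_0 = 2, a_1 = -1 (apply the recurrence for n = 0, 1, 2, 3): a_0 = 2, a_1 = -1, a_2 = 6, a_3 = -1/3, a_4 = -1, a_5 = 1/10.

a_(n+2) = (-4n + 6) / ((n+1)(n+2)) * a_n; check: a_0 = 2, a_1 = -1, a_2 = 6, a_3 = -1/3, a_4 = -1, a_5 = 1/10


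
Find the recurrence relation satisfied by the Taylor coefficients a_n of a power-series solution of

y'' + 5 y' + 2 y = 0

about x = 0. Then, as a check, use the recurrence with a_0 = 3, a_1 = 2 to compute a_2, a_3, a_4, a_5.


Substitute y = sum_n a_n x^n.
y''(x) has coefficient (n+2)(n+1) a_{n+2} at x^n;
5 y'(x) has coefficient 5 (n+1) a_{n+1} at x^n;
2 y(x) has coefficient 2 a_n at x^n.
Matching x^n: (n+2)(n+1) a_{n+2} + 5 (n+1) a_{n+1} + 2 a_n = 0.
Thus a_{n+2} = [-5 (n+1) a_{n+1} - 2 a_n] / ((n+1)(n+2)).

Check with a_0 = 3, a_1 = 2 (apply the recurrence for n = 0, 1, 2, 3): a_0 = 3, a_1 = 2, a_2 = -8, a_3 = 38/3, a_4 = -29/2, a_5 = 397/30.

a_(n+2) = [-5 (n+1) a_(n+1) - 2 a_n] / ((n+1)(n+2)); check: a_0 = 3, a_1 = 2, a_2 = -8, a_3 = 38/3, a_4 = -29/2, a_5 = 397/30


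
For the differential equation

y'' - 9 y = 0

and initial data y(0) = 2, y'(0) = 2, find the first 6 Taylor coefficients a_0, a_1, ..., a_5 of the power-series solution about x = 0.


Ansatz: y(x) = sum_{n>=0} a_n x^n, so y'(x) = sum_{n>=1} n a_n x^(n-1) and y''(x) = sum_{n>=2} n(n-1) a_n x^(n-2).
Substitute into P(x) y'' + Q(x) y' + R(x) y = 0 with P(x) = 1, Q(x) = 0, R(x) = -9, and match powers of x.
Initial conditions: a_0 = 2, a_1 = 2.
Setting the coefficient of each power of x to zero and solving order by order (substituting the coefficients already found):
  x^0: 2 a_2 - 9 a_0 = 0  ->  2 a_2 = 9 a_0 = 18  ->  a_2 = 9
  x^1: 6 a_3 - 9 a_1 = 0  ->  6 a_3 = 9 a_1 = 18  ->  a_3 = 3
  x^2: 12 a_4 - 9 a_2 = 0  ->  12 a_4 = 9 a_2 = 81  ->  a_4 = 27/4
  x^3: 20 a_5 - 9 a_3 = 0  ->  20 a_5 = 9 a_3 = 27  ->  a_5 = 27/20
Truncated series: y(x) = 2 + 2 x + 9 x^2 + 3 x^3 + (27/4) x^4 + (27/20) x^5 + O(x^6).

a_0 = 2; a_1 = 2; a_2 = 9; a_3 = 3; a_4 = 27/4; a_5 = 27/20


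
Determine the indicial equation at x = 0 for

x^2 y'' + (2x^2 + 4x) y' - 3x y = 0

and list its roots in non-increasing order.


Divide by x^2 to reach normal form y'' + P_1(x) y' + P_2(x) y = 0 with P_1(x) = 2 + 4/x and P_2(x) = -3/x.
x = 0 is a singular point because the y'-coefficient 2 + 4/x has a pole at x = 0 and the y-coefficient -3/x has a pole at x = 0.
It is a regular singular point because x P_1(x) = p(x) = 2x + 4 and x^2 P_2(x) = q(x) = -3x are polynomials, hence analytic at x = 0.
p(0) = 4,  q(0) = 0.
Indicial equation: r(r-1) + p(0) r + q(0) = 0, i.e. r^2 + (p(0) - 1) r + q(0) = 0, i.e. r^2 + 3 r = 0.
Discriminant: (3)^2 - 4(0) = 9, so r = (-3 ± 3)/2.
Solving: r_1 = 0, r_2 = -3.

indicial: r^2 + 3 r = 0; roots r_1 = 0, r_2 = -3


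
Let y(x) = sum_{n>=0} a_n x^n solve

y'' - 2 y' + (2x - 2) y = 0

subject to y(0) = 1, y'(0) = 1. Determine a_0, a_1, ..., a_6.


Ansatz: y(x) = sum_{n>=0} a_n x^n, so y'(x) = sum_{n>=1} n a_n x^(n-1) and y''(x) = sum_{n>=2} n(n-1) a_n x^(n-2).
Substitute into P(x) y'' + Q(x) y' + R(x) y = 0 with P(x) = 1, Q(x) = -2, R(x) = 2x - 2, and match powers of x.
Initial conditions: a_0 = 1, a_1 = 1.
Setting the coefficient of each power of x to zero and solving order by order (substituting the coefficients already found):
  x^0: 2 a_2 - 2 a_1 - 2 a_0 = 0  ->  2 a_2 = 2 a_1 + 2 a_0 = 4  ->  a_2 = 2
  x^1: 6 a_3 - 4 a_2 - 2 a_1 + 2 a_0 = 0  ->  6 a_3 = 4 a_2 + 2 a_1 - 2 a_0 = 8  ->  a_3 = 4/3
  x^2: 12 a_4 - 6 a_3 - 2 a_2 + 2 a_1 = 0  ->  12 a_4 = 6 a_3 + 2 a_2 - 2 a_1 = 10  ->  a_4 = 5/6
  x^3: 20 a_5 - 8 a_4 - 2 a_3 + 2 a_2 = 0  ->  20 a_5 = 8 a_4 + 2 a_3 - 2 a_2 = 16/3  ->  a_5 = 4/15
  x^4: 30 a_6 - 10 a_5 - 2 a_4 + 2 a_3 = 0  ->  30 a_6 = 10 a_5 + 2 a_4 - 2 a_3 = 5/3  ->  a_6 = 1/18
Truncated series: y(x) = 1 + x + 2 x^2 + (4/3) x^3 + (5/6) x^4 + (4/15) x^5 + (1/18) x^6 + O(x^7).

a_0 = 1; a_1 = 1; a_2 = 2; a_3 = 4/3; a_4 = 5/6; a_5 = 4/15; a_6 = 1/18


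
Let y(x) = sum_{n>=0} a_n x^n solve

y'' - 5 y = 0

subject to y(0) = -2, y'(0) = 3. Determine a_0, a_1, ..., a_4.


Ansatz: y(x) = sum_{n>=0} a_n x^n, so y'(x) = sum_{n>=1} n a_n x^(n-1) and y''(x) = sum_{n>=2} n(n-1) a_n x^(n-2).
Substitute into P(x) y'' + Q(x) y' + R(x) y = 0 with P(x) = 1, Q(x) = 0, R(x) = -5, and match powers of x.
Initial conditions: a_0 = -2, a_1 = 3.
Setting the coefficient of each power of x to zero and solving order by order (substituting the coefficients already found):
  x^0: 2 a_2 - 5 a_0 = 0  ->  2 a_2 = 5 a_0 = -10  ->  a_2 = -5
  x^1: 6 a_3 - 5 a_1 = 0  ->  6 a_3 = 5 a_1 = 15  ->  a_3 = 5/2
  x^2: 12 a_4 - 5 a_2 = 0  ->  12 a_4 = 5 a_2 = -25  ->  a_4 = -25/12
Truncated series: y(x) = -2 + 3 x - 5 x^2 + (5/2) x^3 - (25/12) x^4 + O(x^5).

a_0 = -2; a_1 = 3; a_2 = -5; a_3 = 5/2; a_4 = -25/12


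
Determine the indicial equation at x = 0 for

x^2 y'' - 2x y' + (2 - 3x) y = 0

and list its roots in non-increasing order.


Divide by x^2 to reach normal form y'' + P_1(x) y' + P_2(x) y = 0 with P_1(x) = -2/x and P_2(x) = -3/x + 2/x^2.
x = 0 is a singular point because the y'-coefficient -2/x has a pole at x = 0 and the y-coefficient -3/x + 2/x^2 has a pole at x = 0.
It is a regular singular point because x P_1(x) = p(x) = -2 and x^2 P_2(x) = q(x) = 2 - 3x are polynomials, hence analytic at x = 0.
p(0) = -2,  q(0) = 2.
Indicial equation: r(r-1) + p(0) r + q(0) = 0, i.e. r^2 + (p(0) - 1) r + q(0) = 0, i.e. r^2 - 3 r + 2 = 0.
Discriminant: (-3)^2 - 4(2) = 1, so r = (3 ± 1)/2.
Solving: r_1 = 2, r_2 = 1.

indicial: r^2 - 3 r + 2 = 0; roots r_1 = 2, r_2 = 1


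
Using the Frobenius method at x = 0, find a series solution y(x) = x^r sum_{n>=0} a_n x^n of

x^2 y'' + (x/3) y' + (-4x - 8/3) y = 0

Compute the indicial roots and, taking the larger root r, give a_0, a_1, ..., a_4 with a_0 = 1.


Write in Frobenius form y'' + (p(x)/x) y' + (q(x)/x^2) y = 0:
  p(x) = 1/3,  q(x) = -4x - 8/3.
Indicial equation: r(r-1) + (1/3) r + (-8/3) = 0 -> roots r_1 = 2, r_2 = -4/3.
Take r = r_1 = 2. Let y(x) = x^r sum_{n>=0} a_n x^n with a_0 = 1.
Substitute y = x^r sum a_n x^n and match x^{r+n}. The recurrence is
  D(n) a_n - 4 a_{n-1} = 0,  where D(n) = (r+n)(r+n-1) + (1/3)(r+n) + (-8/3).
  a_n = 4 / D(n) * a_{n-1}.
Since the indicial polynomial factors as (r - r_1)(r - r_2), D(n) = (r_1 + n - r_1)(r_1 + n - r_2) = n(n + 10/3).
Evaluating step by step (a_0 = 1):
  n = 1: D(1) = 1(1 + 10/3) = 13/3; numerator = 4(1) = 4; a_1 = (4)/(13/3) = 12/13
  n = 2: D(2) = 2(2 + 10/3) = 32/3; numerator = 4(12/13) = 48/13; a_2 = (48/13)/(32/3) = 9/26
  n = 3: D(3) = 3(3 + 10/3) = 19; numerator = 4(9/26) = 18/13; a_3 = (18/13)/(19) = 18/247
  n = 4: D(4) = 4(4 + 10/3) = 88/3; numerator = 4(18/247) = 72/247; a_4 = (72/247)/(88/3) = 27/2717

r = 2; a_0 = 1; a_1 = 12/13; a_2 = 9/26; a_3 = 18/247; a_4 = 27/2717


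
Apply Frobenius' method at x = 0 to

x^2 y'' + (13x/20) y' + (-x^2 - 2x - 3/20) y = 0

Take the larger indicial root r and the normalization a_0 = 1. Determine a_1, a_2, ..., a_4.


Write in Frobenius form y'' + (p(x)/x) y' + (q(x)/x^2) y = 0:
  p(x) = 13/20,  q(x) = -x^2 - 2x - 3/20.
Indicial equation: r(r-1) + (13/20) r + (-3/20) = 0 -> roots r_1 = 3/5, r_2 = -1/4.
Take r = r_1 = 3/5. Let y(x) = x^r sum_{n>=0} a_n x^n with a_0 = 1.
Substitute y = x^r sum a_n x^n and match x^{r+n}. The recurrence is
  D(n) a_n - 2 a_{n-1} - 1 a_{n-2} = 0,  where D(n) = (r+n)(r+n-1) + (13/20)(r+n) + (-3/20).
  a_n = [2 a_{n-1} + 1 a_{n-2}] / D(n).
Since the indicial polynomial factors as (r - r_1)(r - r_2), D(n) = (r_1 + n - r_1)(r_1 + n - r_2) = n(n + 17/20).
Evaluating step by step (a_0 = 1):
  n = 1: D(1) = 1(1 + 17/20) = 37/20; numerator = 2(1) = 2; a_1 = (2)/(37/20) = 40/37
  n = 2: D(2) = 2(2 + 17/20) = 57/10; numerator = 2(40/37) + 1(1) = 117/37; a_2 = (117/37)/(57/10) = 390/703
  n = 3: D(3) = 3(3 + 17/20) = 231/20; numerator = 2(390/703) + 1(40/37) = 1540/703; a_3 = (1540/703)/(231/20) = 400/2109
  n = 4: D(4) = 4(4 + 17/20) = 97/5; numerator = 2(400/2109) + 1(390/703) = 1970/2109; a_4 = (1970/2109)/(97/5) = 9850/204573

r = 3/5; a_0 = 1; a_1 = 40/37; a_2 = 390/703; a_3 = 400/2109; a_4 = 9850/204573
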